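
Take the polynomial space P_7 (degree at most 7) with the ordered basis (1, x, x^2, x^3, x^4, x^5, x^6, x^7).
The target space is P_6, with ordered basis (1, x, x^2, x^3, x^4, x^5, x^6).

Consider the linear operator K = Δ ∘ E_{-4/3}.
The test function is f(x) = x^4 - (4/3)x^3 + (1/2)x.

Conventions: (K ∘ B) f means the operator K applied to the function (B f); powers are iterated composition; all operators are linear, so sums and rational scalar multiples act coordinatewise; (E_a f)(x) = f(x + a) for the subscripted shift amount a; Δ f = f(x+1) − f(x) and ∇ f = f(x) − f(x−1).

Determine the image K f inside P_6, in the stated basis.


E_{-4/3} f = x^4 - (20/3)x^3 + 16x^2 - (869/54)x + 458/81
Δ E_{-4/3} f = 4x^3 - 14x^2 + 16x - 311/54

g(x) = 4x^3 - 14x^2 + 16x - 311/54


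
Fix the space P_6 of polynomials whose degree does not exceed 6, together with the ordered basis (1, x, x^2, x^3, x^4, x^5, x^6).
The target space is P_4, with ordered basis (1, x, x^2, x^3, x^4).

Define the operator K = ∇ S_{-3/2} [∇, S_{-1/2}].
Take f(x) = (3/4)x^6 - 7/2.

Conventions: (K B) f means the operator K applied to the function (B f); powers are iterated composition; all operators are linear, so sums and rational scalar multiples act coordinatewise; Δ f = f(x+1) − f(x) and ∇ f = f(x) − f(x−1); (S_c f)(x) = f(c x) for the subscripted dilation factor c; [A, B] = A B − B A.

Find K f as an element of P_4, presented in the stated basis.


S_{-1/2} f = (3/256)x^6 - 7/2
∇ S_{-1/2} f = (9/128)x^5 - (45/256)x^4 + (15/64)x^3 - (45/256)x^2 + (9/128)x - 3/256
∇ f = (9/2)x^5 - (45/4)x^4 + 15x^3 - (45/4)x^2 + (9/2)x - 3/4
S_{-1/2} ∇ f = -(9/64)x^5 - (45/64)x^4 - (15/8)x^3 - (45/16)x^2 - (9/4)x - 3/4
[∇, S_{-1/2}] f = (27/128)x^5 + (135/256)x^4 + (135/64)x^3 + (675/256)x^2 + (297/128)x + 189/256
S_{-3/2} [∇, S_{-1/2}] f = -(6561/4096)x^5 + (10935/4096)x^4 - (3645/512)x^3 + (6075/1024)x^2 - (891/256)x + 189/256
∇ S_{-3/2} [∇, S_{-1/2}] f = -(32805/4096)x^4 + (54675/2048)x^3 - (54675/1024)x^2 + (212625/4096)x - 21303/1024

the image equals g(x) = -(32805/4096)x^4 + (54675/2048)x^3 - (54675/1024)x^2 + (212625/4096)x - 21303/1024


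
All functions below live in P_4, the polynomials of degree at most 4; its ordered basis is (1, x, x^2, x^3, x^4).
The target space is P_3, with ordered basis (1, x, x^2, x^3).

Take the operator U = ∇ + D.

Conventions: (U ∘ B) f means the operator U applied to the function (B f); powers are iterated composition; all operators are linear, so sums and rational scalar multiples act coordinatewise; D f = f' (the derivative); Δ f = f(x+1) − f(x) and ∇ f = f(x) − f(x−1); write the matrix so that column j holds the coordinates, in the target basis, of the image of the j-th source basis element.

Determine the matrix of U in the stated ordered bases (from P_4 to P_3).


image of 1: 0
image of x: 2
image of x^2: 4x - 1
image of x^3: 6x^2 - 3x + 1
image of x^4: 8x^3 - 6x^2 + 4x - 1
each image's coordinates form column j of the matrix

the matrix is [[0, 2, -1, 1, -1]; [0, 0, 4, -3, 4]; [0, 0, 0, 6, -6]; [0, 0, 0, 0, 8]] (rows listed top to bottom)


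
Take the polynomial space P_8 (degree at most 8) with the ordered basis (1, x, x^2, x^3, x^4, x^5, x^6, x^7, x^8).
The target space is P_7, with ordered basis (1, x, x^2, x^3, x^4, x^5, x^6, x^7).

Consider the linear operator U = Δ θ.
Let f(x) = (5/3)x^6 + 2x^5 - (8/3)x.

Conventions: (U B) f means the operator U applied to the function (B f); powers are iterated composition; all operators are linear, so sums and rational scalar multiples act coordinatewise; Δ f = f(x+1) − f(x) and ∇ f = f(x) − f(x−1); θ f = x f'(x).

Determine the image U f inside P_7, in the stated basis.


the result is g(x) = 60x^5 + 200x^4 + 300x^3 + 250x^2 + 110x + 52/3

θ f = 10x^6 + 10x^5 - (8/3)x
Δ θ f = 60x^5 + 200x^4 + 300x^3 + 250x^2 + 110x + 52/3


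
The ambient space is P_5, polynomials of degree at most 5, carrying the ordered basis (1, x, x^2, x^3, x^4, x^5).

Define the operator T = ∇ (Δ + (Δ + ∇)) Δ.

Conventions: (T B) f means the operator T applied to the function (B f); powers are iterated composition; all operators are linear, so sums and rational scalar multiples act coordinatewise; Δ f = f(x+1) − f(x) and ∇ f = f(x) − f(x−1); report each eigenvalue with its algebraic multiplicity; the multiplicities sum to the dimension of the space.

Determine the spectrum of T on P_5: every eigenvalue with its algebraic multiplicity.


image of 1: 0
image of x: 0
image of x^2: 0
image of x^3: 18
image of x^4: 72x + 12
image of x^5: 180x^2 + 60x + 90
the matrix is upper triangular; its diagonal is (0, 0, 0, 0, 0, 0)
for a triangular matrix the eigenvalues are the diagonal entries, with algebraic multiplicity their repetition count

λ = 0 (multiplicity 6)


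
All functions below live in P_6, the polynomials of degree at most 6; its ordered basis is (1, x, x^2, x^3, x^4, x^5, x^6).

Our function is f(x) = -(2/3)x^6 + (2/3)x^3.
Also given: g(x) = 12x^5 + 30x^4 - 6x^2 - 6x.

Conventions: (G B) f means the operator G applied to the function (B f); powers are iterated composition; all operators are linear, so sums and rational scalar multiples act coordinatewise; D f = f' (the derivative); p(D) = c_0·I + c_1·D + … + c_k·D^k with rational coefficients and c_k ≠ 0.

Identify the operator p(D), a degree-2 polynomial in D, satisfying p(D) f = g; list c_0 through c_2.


p(D) = -3·D − (3/2)·D^2, i.e. c_0 = 0, c_1 = -3, c_2 = -3/2

D^0 f = -(2/3)x^6 + (2/3)x^3
D^1 f = -4x^5 + 2x^2
D^2 f = -20x^4 + 4x
matching coefficients of g against c_0 f + c_1 Df + … from the top degree down determines the c_i
solution: c_0 = 0, c_1 = -3, c_2 = -3/2


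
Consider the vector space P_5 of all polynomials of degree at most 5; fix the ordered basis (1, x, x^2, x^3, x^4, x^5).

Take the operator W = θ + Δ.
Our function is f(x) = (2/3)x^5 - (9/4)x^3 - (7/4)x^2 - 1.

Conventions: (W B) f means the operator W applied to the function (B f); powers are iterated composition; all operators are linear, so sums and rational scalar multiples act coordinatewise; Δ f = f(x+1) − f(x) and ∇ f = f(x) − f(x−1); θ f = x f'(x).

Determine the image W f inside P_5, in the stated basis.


the result is g(x) = (10/3)x^5 + (10/3)x^4 - (1/12)x^3 - (43/12)x^2 - (83/12)x - 10/3

θ f = (10/3)x^5 - (27/4)x^3 - (7/2)x^2
Δ f = (10/3)x^4 + (20/3)x^3 - (1/12)x^2 - (83/12)x - 10/3
(θ + Δ) f = (10/3)x^5 + (10/3)x^4 - (1/12)x^3 - (43/12)x^2 - (83/12)x - 10/3


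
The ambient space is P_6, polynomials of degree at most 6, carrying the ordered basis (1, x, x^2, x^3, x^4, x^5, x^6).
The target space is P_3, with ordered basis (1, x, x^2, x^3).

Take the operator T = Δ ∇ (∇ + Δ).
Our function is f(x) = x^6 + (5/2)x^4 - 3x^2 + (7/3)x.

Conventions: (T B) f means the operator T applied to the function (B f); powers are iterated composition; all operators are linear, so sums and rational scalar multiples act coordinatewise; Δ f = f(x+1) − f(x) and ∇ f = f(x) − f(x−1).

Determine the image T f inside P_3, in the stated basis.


the result is g(x) = 240x^3 + 480x

∇ f = 6x^5 - 15x^4 + 30x^3 - 30x^2 + 10x + 11/6
Δ f = 6x^5 + 15x^4 + 30x^3 + 30x^2 + 10x + 17/6
(∇ + Δ) f = 12x^5 + 60x^3 + 20x + 14/3
∇ (∇ + Δ) f = 60x^4 - 120x^3 + 300x^2 - 240x + 92
Δ ∇ (∇ + Δ) f = 240x^3 + 480x


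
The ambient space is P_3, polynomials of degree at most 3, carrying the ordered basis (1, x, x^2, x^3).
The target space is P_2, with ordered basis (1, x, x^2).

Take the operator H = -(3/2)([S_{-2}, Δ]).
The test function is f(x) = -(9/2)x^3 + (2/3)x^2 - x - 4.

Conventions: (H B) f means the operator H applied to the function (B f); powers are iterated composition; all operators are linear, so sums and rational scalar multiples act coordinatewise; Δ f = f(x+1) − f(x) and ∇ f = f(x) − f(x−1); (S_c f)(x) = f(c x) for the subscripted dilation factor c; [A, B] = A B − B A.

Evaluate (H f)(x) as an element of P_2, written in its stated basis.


the image equals g(x) = 243x^2 + (267/2)x + 273/4

Δ f = -(27/2)x^2 - (73/6)x - 29/6
S_{-2} Δ f = -54x^2 + (73/3)x - 29/6
S_{-2} f = 36x^3 + (8/3)x^2 + 2x - 4
Δ S_{-2} f = 108x^2 + (340/3)x + 122/3
[S_{-2}, Δ] f = -162x^2 - 89x - 91/2
(-(3/2)([S_{-2}, Δ])) f = 243x^2 + (267/2)x + 273/4


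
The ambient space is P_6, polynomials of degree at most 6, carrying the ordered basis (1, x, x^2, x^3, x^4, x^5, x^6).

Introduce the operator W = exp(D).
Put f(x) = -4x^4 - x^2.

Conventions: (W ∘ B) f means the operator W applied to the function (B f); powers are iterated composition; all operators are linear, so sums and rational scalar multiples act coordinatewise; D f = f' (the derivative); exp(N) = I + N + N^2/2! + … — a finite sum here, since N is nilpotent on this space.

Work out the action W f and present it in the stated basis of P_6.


the result is g(x) = -4x^4 - 16x^3 - 25x^2 - 18x - 5

order-1 term: -16x^3 - 2x
order-2 term: -24x^2 - 1
order-3 term: -16x
order-4 term: -4
the series for exp(D) f terminates at order 4
exp(D) f = -4x^4 - 16x^3 - 25x^2 - 18x - 5


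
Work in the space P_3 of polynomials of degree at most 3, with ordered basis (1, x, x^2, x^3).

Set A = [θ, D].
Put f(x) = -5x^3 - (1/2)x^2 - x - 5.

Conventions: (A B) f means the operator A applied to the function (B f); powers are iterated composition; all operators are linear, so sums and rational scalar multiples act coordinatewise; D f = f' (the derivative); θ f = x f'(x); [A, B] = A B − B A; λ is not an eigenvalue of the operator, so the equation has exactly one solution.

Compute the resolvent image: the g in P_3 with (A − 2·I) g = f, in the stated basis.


the image equals g(x) = (5/2)x^3 - (7/2)x^2 + 4x + 1/2

write g with unknown coordinates in the stated basis and equate coefficients in (A − 2·I) g = f
solving from the highest basis element down gives g = (5/2)x^3 - (7/2)x^2 + 4x + 1/2
check: A g = -(15/2)x^2 + 7x - 4
so A g − 2·g = -5x^3 - (1/2)x^2 - x - 5 = f ✓


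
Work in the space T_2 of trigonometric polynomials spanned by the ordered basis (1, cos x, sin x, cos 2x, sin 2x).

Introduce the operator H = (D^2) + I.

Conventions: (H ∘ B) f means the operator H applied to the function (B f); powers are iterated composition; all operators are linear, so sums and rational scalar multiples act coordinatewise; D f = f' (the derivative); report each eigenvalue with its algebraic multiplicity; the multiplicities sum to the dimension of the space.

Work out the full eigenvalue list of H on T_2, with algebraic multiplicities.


λ = -3 (multiplicity 2), λ = 0 (multiplicity 2), λ = 1 (multiplicity 1)

image of 1: 1
image of cos x: 0
image of sin x: 0
image of cos 2x: -3cos 2x
image of sin 2x: -3sin 2x
the matrix is diagonal; its diagonal is (1, 0, 0, -3, -3)
for a triangular matrix the eigenvalues are the diagonal entries, with algebraic multiplicity their repetition count


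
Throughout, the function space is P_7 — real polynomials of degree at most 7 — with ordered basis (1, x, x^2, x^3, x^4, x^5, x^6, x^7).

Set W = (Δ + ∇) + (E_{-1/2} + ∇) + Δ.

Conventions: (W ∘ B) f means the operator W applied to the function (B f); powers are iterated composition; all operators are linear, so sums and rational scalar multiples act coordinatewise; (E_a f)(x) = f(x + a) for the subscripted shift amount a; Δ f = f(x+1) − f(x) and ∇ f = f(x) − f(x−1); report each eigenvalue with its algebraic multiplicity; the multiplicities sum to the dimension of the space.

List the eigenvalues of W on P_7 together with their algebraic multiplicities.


image of 1: 1
image of x: x + 7/2
image of x^2: x^2 + 7x + 1/4
image of x^3: x^3 + (21/2)x^2 + (3/4)x + 31/8
image of x^4: x^4 + 14x^3 + (3/2)x^2 + (31/2)x + 1/16
image of x^5: x^5 + (35/2)x^4 + (5/2)x^3 + (155/4)x^2 + (5/16)x + 127/32
image of x^6: x^6 + 21x^5 + (15/4)x^4 + (155/2)x^3 + (15/16)x^2 + (381/16)x + 1/64
image of x^7: x^7 + (49/2)x^6 + (21/4)x^5 + (1085/8)x^4 + (35/16)x^3 + (2667/32)x^2 + (7/64)x + 511/128
the matrix is upper triangular; its diagonal is (1, 1, 1, 1, 1, 1, 1, 1)
for a triangular matrix the eigenvalues are the diagonal entries, with algebraic multiplicity their repetition count

λ = 1 (multiplicity 8)


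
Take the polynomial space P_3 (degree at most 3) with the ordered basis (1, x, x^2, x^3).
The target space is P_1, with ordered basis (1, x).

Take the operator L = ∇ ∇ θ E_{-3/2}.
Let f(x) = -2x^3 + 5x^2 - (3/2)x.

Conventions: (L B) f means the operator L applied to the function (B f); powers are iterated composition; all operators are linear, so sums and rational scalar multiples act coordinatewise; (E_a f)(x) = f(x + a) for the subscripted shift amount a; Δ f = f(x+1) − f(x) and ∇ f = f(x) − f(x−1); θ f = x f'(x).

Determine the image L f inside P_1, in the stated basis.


the result is g(x) = -36x + 92

E_{-3/2} f = -2x^3 + 14x^2 - 30x + 81/4
θ E_{-3/2} f = -6x^3 + 28x^2 - 30x
∇ θ E_{-3/2} f = -18x^2 + 74x - 64
∇ (∇ θ E_{-3/2}) f = -36x + 92


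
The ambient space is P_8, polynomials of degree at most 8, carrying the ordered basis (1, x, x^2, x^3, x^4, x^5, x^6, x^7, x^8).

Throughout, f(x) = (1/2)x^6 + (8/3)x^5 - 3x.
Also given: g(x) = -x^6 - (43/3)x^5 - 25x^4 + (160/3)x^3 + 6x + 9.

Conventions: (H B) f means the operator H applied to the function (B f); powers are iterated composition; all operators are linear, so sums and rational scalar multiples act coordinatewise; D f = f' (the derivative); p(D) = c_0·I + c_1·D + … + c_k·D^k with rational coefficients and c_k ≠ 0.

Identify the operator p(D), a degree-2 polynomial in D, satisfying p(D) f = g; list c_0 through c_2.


c_0 = -2, c_1 = -3, c_2 = 1

D^0 f = (1/2)x^6 + (8/3)x^5 - 3x
D^1 f = 3x^5 + (40/3)x^4 - 3
D^2 f = 15x^4 + (160/3)x^3
matching coefficients of g against c_0 f + c_1 Df + … from the top degree down determines the c_i
solution: c_0 = -2, c_1 = -3, c_2 = 1


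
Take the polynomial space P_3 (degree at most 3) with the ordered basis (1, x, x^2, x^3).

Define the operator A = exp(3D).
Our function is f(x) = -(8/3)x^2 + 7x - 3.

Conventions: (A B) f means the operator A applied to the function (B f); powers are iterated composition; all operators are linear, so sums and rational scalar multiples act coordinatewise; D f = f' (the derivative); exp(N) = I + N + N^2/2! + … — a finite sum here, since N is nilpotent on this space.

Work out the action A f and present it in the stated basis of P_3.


order-1 term: -16x + 21
order-2 term: -24
the series for exp(3D) f terminates at order 2
exp(3D) f = -(8/3)x^2 - 9x - 6

the image equals g(x) = -(8/3)x^2 - 9x - 6


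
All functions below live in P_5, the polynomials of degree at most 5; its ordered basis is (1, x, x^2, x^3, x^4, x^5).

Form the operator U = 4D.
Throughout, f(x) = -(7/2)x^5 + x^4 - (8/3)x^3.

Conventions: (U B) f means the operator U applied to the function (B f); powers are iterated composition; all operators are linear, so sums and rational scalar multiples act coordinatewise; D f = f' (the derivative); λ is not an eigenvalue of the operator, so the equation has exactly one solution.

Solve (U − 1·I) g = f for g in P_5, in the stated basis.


the result is g(x) = (7/2)x^5 + 69x^4 + (3320/3)x^3 + 13280x^2 + 106240x + 424960

write g with unknown coordinates in the stated basis and equate coefficients in (U − 1·I) g = f
solving from the highest basis element down gives g = (7/2)x^5 + 69x^4 + (3320/3)x^3 + 13280x^2 + 106240x + 424960
check: U g = 70x^4 + 1104x^3 + 13280x^2 + 106240x + 424960
so U g − 1·g = -(7/2)x^5 + x^4 - (8/3)x^3 = f ✓


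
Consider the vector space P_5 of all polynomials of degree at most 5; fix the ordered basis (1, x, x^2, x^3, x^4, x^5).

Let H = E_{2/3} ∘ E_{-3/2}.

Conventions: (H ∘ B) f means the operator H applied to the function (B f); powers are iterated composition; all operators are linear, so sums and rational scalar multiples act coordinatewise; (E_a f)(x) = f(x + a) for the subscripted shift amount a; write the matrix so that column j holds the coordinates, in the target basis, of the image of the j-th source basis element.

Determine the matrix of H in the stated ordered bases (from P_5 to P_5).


the matrix is [[1, -5/6, 25/36, -125/216, 625/1296, -3125/7776]; [0, 1, -5/3, 25/12, -125/54, 3125/1296]; [0, 0, 1, -5/2, 25/6, -625/108]; [0, 0, 0, 1, -10/3, 125/18]; [0, 0, 0, 0, 1, -25/6]; [0, 0, 0, 0, 0, 1]] (rows listed top to bottom)

image of 1: 1
image of x: x - 5/6
image of x^2: x^2 - (5/3)x + 25/36
image of x^3: x^3 - (5/2)x^2 + (25/12)x - 125/216
image of x^4: x^4 - (10/3)x^3 + (25/6)x^2 - (125/54)x + 625/1296
image of x^5: x^5 - (25/6)x^4 + (125/18)x^3 - (625/108)x^2 + (3125/1296)x - 3125/7776
each image's coordinates form column j of the matrix


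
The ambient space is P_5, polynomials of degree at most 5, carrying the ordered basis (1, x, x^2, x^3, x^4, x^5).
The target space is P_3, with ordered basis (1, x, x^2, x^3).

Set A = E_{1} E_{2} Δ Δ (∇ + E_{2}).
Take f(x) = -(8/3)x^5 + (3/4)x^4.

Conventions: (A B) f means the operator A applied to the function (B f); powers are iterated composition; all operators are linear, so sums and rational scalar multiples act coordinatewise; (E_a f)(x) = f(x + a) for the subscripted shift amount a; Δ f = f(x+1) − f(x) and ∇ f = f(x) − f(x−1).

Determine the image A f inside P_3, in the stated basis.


g(x) = -(160/3)x^3 - 1111x^2 - (20342/3)x - 26583/2

∇ f = -(40/3)x^4 + (89/3)x^3 - (187/6)x^2 + (49/3)x - 41/12
E_{2} f = -(8/3)x^5 - (311/12)x^4 - (302/3)x^3 - (586/3)x^2 - (568/3)x - 220/3
(∇ + E_{2}) f = -(8/3)x^5 - (157/4)x^4 - 71x^3 - (453/2)x^2 - 173x - 307/4
Δ (∇ + E_{2}) f = -(40/3)x^4 - (551/3)x^3 - (2851/6)x^2 - (2509/3)x - 6149/12
Δ Δ (∇ + E_{2}) f = -(160/3)x^3 - 631x^2 - (4664/3)x - 3017/2
E_{2} (Δ Δ) (∇ + E_{2}) f = -(160/3)x^3 - 951x^2 - (14156/3)x - 15137/2
E_{1} E_{2} (Δ Δ) (∇ + E_{2}) f = -(160/3)x^3 - 1111x^2 - (20342/3)x - 26583/2


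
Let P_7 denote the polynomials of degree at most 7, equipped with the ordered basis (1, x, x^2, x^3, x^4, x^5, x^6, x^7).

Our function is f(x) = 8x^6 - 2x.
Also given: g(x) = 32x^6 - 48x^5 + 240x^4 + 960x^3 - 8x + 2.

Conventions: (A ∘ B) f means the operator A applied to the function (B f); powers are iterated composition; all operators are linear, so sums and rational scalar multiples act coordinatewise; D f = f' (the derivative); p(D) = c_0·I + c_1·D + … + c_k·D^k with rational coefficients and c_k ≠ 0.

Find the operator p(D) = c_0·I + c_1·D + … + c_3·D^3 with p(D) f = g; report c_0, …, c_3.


c_0 = 4, c_1 = -1, c_2 = 1, c_3 = 1

D^0 f = 8x^6 - 2x
D^1 f = 48x^5 - 2
D^2 f = 240x^4
D^3 f = 960x^3
matching coefficients of g against c_0 f + c_1 Df + … from the top degree down determines the c_i
solution: c_0 = 4, c_1 = -1, c_2 = 1, c_3 = 1


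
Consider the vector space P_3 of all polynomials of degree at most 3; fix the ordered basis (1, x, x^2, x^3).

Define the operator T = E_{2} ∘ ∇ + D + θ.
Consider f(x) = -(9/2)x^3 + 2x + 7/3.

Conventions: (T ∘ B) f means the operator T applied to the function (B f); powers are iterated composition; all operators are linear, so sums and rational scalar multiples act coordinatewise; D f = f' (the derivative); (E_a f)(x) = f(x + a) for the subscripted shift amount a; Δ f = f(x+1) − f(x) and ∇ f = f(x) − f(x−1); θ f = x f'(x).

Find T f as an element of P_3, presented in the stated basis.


∇ f = -(27/2)x^2 + (27/2)x - 5/2
E_{2} ∇ f = -(27/2)x^2 - (81/2)x - 59/2
D f = -(27/2)x^2 + 2
θ f = -(27/2)x^3 + 2x
(E_{2} ∘ ∇ + D + θ) f = -(27/2)x^3 - 27x^2 - (77/2)x - 55/2

g(x) = -(27/2)x^3 - 27x^2 - (77/2)x - 55/2


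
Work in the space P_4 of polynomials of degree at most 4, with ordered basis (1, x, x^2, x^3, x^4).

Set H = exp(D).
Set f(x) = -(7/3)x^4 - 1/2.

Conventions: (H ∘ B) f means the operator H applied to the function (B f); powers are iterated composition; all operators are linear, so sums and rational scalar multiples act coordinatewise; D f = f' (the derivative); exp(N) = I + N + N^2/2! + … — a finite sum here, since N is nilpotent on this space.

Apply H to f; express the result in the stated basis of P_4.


order-1 term: -(28/3)x^3
order-2 term: -14x^2
order-3 term: -(28/3)x
order-4 term: -7/3
the series for exp(D) f terminates at order 4
exp(D) f = -(7/3)x^4 - (28/3)x^3 - 14x^2 - (28/3)x - 17/6

g(x) = -(7/3)x^4 - (28/3)x^3 - 14x^2 - (28/3)x - 17/6


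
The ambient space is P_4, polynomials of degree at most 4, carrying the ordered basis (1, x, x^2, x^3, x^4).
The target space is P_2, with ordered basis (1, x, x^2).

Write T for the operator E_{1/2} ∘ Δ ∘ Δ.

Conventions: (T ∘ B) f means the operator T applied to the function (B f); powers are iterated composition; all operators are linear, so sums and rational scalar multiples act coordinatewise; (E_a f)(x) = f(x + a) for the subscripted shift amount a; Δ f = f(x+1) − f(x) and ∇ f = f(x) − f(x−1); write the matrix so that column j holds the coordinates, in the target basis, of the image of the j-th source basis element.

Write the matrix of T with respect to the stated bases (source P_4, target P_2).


image of 1: 0
image of x: 0
image of x^2: 2
image of x^3: 6x + 9
image of x^4: 12x^2 + 36x + 29
each image's coordinates form column j of the matrix

the matrix is [[0, 0, 2, 9, 29]; [0, 0, 0, 6, 36]; [0, 0, 0, 0, 12]] (rows listed top to bottom)


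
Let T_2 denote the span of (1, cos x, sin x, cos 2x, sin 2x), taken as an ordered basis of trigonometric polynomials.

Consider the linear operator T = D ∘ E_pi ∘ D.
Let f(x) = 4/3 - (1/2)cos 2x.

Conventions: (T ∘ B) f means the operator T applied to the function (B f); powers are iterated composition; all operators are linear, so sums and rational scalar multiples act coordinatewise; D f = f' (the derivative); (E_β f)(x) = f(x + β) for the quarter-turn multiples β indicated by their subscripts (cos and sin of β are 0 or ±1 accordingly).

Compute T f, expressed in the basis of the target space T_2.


the image equals g(x) = 2cos 2x

D f = sin 2x
E_pi D f = sin 2x
D E_pi D f = 2cos 2x


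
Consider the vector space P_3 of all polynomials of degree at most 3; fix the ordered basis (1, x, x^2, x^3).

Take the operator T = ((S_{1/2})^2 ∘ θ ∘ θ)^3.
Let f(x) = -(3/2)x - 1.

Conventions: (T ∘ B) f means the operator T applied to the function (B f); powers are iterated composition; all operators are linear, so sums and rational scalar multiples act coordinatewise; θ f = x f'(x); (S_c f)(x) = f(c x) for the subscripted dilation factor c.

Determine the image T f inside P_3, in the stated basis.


θ f = -(3/2)x
θ θ f = -(3/2)x
S_{1/2} (θ ∘ θ) f = -(3/4)x
S_{1/2} S_{1/2} (θ ∘ θ) f = -(3/8)x
θ ((S_{1/2})^2 ∘ θ ∘ θ) f = -(3/8)x
θ θ ((S_{1/2})^2 ∘ θ ∘ θ) f = -(3/8)x
S_{1/2} (θ ∘ θ) ((S_{1/2})^2 ∘ θ ∘ θ) f = -(3/16)x
S_{1/2} S_{1/2} (θ ∘ θ) ((S_{1/2})^2 ∘ θ ∘ θ) f = -(3/32)x
θ ((S_{1/2})^2 ∘ θ ∘ θ) ((S_{1/2})^2 ∘ θ ∘ θ) f = -(3/32)x
θ θ ((S_{1/2})^2 ∘ θ ∘ θ) ((S_{1/2})^2 ∘ θ ∘ θ) f = -(3/32)x
S_{1/2} (θ ∘ θ) ((S_{1/2})^2 ∘ θ ∘ θ) ((S_{1/2})^2 ∘ θ ∘ θ) f = -(3/64)x
S_{1/2} S_{1/2} (θ ∘ θ) ((S_{1/2})^2 ∘ θ ∘ θ) ((S_{1/2})^2 ∘ θ ∘ θ) f = -(3/128)x

g(x) = -(3/128)x


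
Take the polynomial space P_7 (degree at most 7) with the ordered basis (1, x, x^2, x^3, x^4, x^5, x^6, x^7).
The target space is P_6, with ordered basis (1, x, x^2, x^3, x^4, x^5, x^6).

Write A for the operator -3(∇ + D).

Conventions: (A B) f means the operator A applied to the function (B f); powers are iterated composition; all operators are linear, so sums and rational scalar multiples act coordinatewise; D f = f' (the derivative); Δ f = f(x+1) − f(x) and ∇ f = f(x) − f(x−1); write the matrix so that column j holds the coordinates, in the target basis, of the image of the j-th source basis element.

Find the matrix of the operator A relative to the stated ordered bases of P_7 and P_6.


image of 1: 0
image of x: -6
image of x^2: -12x + 3
image of x^3: -18x^2 + 9x - 3
image of x^4: -24x^3 + 18x^2 - 12x + 3
image of x^5: -30x^4 + 30x^3 - 30x^2 + 15x - 3
image of x^6: -36x^5 + 45x^4 - 60x^3 + 45x^2 - 18x + 3
image of x^7: -42x^6 + 63x^5 - 105x^4 + 105x^3 - 63x^2 + 21x - 3
each image's coordinates form column j of the matrix

the matrix is [[0, -6, 3, -3, 3, -3, 3, -3]; [0, 0, -12, 9, -12, 15, -18, 21]; [0, 0, 0, -18, 18, -30, 45, -63]; [0, 0, 0, 0, -24, 30, -60, 105]; [0, 0, 0, 0, 0, -30, 45, -105]; [0, 0, 0, 0, 0, 0, -36, 63]; [0, 0, 0, 0, 0, 0, 0, -42]] (rows listed top to bottom)


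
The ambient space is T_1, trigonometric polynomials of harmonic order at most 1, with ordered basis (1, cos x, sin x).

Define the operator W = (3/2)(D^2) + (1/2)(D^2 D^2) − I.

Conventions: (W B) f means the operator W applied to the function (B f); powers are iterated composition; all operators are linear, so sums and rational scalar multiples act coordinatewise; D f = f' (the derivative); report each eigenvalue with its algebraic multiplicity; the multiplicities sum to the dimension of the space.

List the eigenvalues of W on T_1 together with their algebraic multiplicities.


λ = -2 (multiplicity 2), λ = -1 (multiplicity 1)

image of 1: -1
image of cos x: -2cos x
image of sin x: -2sin x
the matrix is diagonal; its diagonal is (-1, -2, -2)
for a triangular matrix the eigenvalues are the diagonal entries, with algebraic multiplicity their repetition count


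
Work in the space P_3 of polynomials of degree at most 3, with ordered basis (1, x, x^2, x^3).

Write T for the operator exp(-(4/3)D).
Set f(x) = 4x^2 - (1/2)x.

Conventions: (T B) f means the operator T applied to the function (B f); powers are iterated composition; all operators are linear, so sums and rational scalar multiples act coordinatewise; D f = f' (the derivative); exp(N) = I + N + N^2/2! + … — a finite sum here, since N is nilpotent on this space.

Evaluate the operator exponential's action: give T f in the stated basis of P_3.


order-1 term: -(32/3)x + 2/3
order-2 term: 64/9
the series for exp(-(4/3)D) f terminates at order 2
exp(-(4/3)D) f = 4x^2 - (67/6)x + 70/9

the result is g(x) = 4x^2 - (67/6)x + 70/9


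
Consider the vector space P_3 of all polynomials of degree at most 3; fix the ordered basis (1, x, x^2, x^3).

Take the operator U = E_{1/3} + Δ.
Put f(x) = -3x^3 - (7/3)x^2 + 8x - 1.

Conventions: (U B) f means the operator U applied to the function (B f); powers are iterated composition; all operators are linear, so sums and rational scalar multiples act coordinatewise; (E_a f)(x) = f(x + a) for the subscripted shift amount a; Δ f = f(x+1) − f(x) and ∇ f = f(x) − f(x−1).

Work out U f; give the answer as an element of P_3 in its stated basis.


E_{1/3} f = -3x^3 - (16/3)x^2 + (49/9)x + 35/27
Δ f = -9x^2 - (41/3)x + 8/3
(E_{1/3} + Δ) f = -3x^3 - (43/3)x^2 - (74/9)x + 107/27

the image equals g(x) = -3x^3 - (43/3)x^2 - (74/9)x + 107/27


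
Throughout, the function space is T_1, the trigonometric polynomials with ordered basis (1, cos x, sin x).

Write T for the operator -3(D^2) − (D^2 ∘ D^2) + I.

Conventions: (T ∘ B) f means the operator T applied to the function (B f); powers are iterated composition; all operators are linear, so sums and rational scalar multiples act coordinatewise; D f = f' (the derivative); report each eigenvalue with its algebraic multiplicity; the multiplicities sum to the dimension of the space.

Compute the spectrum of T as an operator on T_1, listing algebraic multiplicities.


image of 1: 1
image of cos x: 3cos x
image of sin x: 3sin x
the matrix is diagonal; its diagonal is (1, 3, 3)
for a triangular matrix the eigenvalues are the diagonal entries, with algebraic multiplicity their repetition count

λ = 1 (multiplicity 1), λ = 3 (multiplicity 2)


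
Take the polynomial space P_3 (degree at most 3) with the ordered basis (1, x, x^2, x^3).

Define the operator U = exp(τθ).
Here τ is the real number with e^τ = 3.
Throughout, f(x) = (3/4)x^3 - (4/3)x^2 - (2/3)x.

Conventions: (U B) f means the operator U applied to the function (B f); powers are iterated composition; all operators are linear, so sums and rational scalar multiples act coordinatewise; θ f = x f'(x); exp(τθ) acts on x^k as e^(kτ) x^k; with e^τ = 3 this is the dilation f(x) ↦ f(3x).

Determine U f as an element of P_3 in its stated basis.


g(x) = (81/4)x^3 - 12x^2 - 2x

exp(τθ) x^k = e^(kτ) x^k; with e^τ = 3 this sends x^k to 3^k x^k
x ↦ 3 x
x^2 ↦ 9 x^2
x^3 ↦ 27 x^3
applying this coordinatewise to f: exp(τθ) f = (81/4)x^3 - 12x^2 - 2x


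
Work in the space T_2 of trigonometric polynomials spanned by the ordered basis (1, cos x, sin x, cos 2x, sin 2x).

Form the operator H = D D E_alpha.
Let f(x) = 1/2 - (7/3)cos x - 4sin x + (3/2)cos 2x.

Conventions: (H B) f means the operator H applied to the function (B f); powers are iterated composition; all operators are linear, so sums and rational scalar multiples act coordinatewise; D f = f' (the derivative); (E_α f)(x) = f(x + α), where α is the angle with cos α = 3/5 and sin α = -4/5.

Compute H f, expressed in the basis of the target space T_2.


E_alpha f = 1/2 + (9/5)cos x - (64/15)sin x - (21/50)cos 2x + (36/25)sin 2x
D E_alpha f = -(64/15)cos x - (9/5)sin x + (72/25)cos 2x + (21/25)sin 2x
D D E_alpha f = -(9/5)cos x + (64/15)sin x + (42/25)cos 2x - (144/25)sin 2x

g(x) = -(9/5)cos x + (64/15)sin x + (42/25)cos 2x - (144/25)sin 2x


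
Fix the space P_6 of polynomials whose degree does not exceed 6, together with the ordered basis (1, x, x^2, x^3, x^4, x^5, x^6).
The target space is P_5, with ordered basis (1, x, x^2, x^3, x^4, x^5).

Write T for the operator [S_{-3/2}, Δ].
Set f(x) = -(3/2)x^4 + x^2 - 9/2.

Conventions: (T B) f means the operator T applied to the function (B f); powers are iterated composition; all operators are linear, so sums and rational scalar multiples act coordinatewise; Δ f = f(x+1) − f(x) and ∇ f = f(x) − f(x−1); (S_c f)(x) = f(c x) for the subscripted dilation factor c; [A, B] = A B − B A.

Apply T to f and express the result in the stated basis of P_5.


the result is g(x) = (405/8)x^3 + (405/16)x^2 + (255/8)x + 155/32

Δ f = -6x^3 - 9x^2 - 4x - 1/2
S_{-3/2} Δ f = (81/4)x^3 - (81/4)x^2 + 6x - 1/2
S_{-3/2} f = -(243/32)x^4 + (9/4)x^2 - 9/2
Δ S_{-3/2} f = -(243/8)x^3 - (729/16)x^2 - (207/8)x - 171/32
[S_{-3/2}, Δ] f = (405/8)x^3 + (405/16)x^2 + (255/8)x + 155/32


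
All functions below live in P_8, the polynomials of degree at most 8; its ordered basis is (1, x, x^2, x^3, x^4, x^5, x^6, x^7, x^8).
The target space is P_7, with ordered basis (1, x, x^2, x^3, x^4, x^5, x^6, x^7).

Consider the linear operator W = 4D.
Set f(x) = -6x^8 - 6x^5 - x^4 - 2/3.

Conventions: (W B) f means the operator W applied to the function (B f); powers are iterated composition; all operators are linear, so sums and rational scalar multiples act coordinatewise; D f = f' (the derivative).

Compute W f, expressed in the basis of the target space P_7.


the result is g(x) = -192x^7 - 120x^4 - 16x^3

D f = -48x^7 - 30x^4 - 4x^3
(4D) f = -192x^7 - 120x^4 - 16x^3


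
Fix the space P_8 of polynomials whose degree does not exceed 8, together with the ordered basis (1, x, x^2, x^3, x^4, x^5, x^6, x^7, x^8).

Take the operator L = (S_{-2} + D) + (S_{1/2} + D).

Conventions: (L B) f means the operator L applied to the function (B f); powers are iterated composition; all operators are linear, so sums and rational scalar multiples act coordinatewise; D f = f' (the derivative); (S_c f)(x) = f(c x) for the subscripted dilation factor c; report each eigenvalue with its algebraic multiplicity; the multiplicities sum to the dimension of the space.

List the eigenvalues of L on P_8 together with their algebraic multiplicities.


λ = -16383/128 (multiplicity 1), λ = -1023/32 (multiplicity 1), λ = -63/8 (multiplicity 1), λ = -3/2 (multiplicity 1), λ = 2 (multiplicity 1), λ = 17/4 (multiplicity 1), λ = 257/16 (multiplicity 1), λ = 4097/64 (multiplicity 1), λ = 65537/256 (multiplicity 1)

image of 1: 2
image of x: -(3/2)x + 2
image of x^2: (17/4)x^2 + 4x
image of x^3: -(63/8)x^3 + 6x^2
image of x^4: (257/16)x^4 + 8x^3
image of x^5: -(1023/32)x^5 + 10x^4
image of x^6: (4097/64)x^6 + 12x^5
image of x^7: -(16383/128)x^7 + 14x^6
image of x^8: (65537/256)x^8 + 16x^7
the matrix is upper triangular; its diagonal is (2, -3/2, 17/4, -63/8, 257/16, -1023/32, 4097/64, -16383/128, 65537/256)
for a triangular matrix the eigenvalues are the diagonal entries, with algebraic multiplicity their repetition count


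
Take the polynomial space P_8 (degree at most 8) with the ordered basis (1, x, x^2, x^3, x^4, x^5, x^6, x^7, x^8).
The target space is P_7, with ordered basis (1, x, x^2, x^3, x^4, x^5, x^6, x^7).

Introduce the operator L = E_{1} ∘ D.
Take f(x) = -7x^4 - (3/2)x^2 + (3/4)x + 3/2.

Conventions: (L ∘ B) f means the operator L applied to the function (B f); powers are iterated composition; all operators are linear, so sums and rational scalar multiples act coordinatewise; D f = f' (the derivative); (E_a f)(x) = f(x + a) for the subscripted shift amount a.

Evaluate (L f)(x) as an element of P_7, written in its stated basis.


the image equals g(x) = -28x^3 - 84x^2 - 87x - 121/4

D f = -28x^3 - 3x + 3/4
E_{1} D f = -28x^3 - 84x^2 - 87x - 121/4


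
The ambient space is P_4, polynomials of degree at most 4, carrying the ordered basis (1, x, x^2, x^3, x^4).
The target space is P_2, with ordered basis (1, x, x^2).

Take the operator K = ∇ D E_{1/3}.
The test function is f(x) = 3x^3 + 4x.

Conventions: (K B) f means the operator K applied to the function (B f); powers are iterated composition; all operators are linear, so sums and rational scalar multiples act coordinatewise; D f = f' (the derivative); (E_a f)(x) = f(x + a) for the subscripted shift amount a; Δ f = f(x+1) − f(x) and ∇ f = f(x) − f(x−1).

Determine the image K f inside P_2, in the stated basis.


E_{1/3} f = 3x^3 + 3x^2 + 5x + 13/9
D E_{1/3} f = 9x^2 + 6x + 5
∇ D E_{1/3} f = 18x - 3

the image equals g(x) = 18x - 3


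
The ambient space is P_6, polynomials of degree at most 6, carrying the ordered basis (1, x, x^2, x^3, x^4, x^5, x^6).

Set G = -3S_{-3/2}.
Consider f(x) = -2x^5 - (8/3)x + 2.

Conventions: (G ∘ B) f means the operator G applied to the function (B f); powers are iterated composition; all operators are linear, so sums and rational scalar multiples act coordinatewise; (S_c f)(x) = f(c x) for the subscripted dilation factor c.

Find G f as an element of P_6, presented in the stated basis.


the image equals g(x) = -(729/16)x^5 - 12x - 6

S_{-3/2} f = (243/16)x^5 + 4x + 2
(-3S_{-3/2}) f = -(729/16)x^5 - 12x - 6


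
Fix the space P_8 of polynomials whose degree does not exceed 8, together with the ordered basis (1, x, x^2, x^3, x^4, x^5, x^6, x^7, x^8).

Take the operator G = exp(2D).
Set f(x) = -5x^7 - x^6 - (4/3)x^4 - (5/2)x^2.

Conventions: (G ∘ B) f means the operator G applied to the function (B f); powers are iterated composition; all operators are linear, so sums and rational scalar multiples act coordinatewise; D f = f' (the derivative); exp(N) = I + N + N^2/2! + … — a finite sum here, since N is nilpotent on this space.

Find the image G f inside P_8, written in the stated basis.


the image equals g(x) = -5x^7 - 71x^6 - 432x^5 - (4384/3)x^4 - (8912/3)x^3 - (7269/2)x^2 - (7454/3)x - 2206/3

order-1 term: -70x^6 - 12x^5 - (32/3)x^3 - 10x
order-2 term: -420x^5 - 60x^4 - 32x^2 - 10
order-3 term: -1400x^4 - 160x^3 - (128/3)x
order-4 term: -2800x^3 - 240x^2 - 64/3
order-5 term: -3360x^2 - 192x
order-6 term: -2240x - 64
order-7 term: -640
the series for exp(2D) f terminates at order 7
exp(2D) f = -5x^7 - 71x^6 - 432x^5 - (4384/3)x^4 - (8912/3)x^3 - (7269/2)x^2 - (7454/3)x - 2206/3


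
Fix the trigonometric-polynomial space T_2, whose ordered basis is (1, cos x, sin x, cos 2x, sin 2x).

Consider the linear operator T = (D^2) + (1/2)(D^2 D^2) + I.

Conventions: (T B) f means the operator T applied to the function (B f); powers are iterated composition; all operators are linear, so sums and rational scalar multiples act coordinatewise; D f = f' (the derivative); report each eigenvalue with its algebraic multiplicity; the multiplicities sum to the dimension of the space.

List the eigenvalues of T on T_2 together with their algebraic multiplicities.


image of 1: 1
image of cos x: (1/2)cos x
image of sin x: (1/2)sin x
image of cos 2x: 5cos 2x
image of sin 2x: 5sin 2x
the matrix is diagonal; its diagonal is (1, 1/2, 1/2, 5, 5)
for a triangular matrix the eigenvalues are the diagonal entries, with algebraic multiplicity their repetition count

λ = 1/2 (multiplicity 2), λ = 1 (multiplicity 1), λ = 5 (multiplicity 2)


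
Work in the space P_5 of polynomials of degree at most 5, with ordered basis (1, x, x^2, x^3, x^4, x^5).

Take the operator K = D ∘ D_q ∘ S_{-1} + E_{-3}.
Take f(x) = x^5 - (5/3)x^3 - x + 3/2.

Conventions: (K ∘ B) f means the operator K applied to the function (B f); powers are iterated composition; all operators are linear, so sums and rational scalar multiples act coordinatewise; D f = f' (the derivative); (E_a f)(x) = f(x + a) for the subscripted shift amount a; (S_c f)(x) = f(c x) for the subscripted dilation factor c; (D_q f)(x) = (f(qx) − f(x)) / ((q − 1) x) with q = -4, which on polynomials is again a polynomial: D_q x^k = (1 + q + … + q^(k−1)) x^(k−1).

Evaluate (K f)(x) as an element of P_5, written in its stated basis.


S_{-1} f = -x^5 + (5/3)x^3 + x + 3/2
D_q S_{-1} f = -205x^4 + (65/3)x^2 + 1
D D_q S_{-1} f = -820x^3 + (130/3)x
E_{-3} f = x^5 - 15x^4 + (265/3)x^3 - 255x^2 + 359x - 387/2
(D ∘ D_q ∘ S_{-1} + E_{-3}) f = x^5 - 15x^4 - (2195/3)x^3 - 255x^2 + (1207/3)x - 387/2

the image equals g(x) = x^5 - 15x^4 - (2195/3)x^3 - 255x^2 + (1207/3)x - 387/2


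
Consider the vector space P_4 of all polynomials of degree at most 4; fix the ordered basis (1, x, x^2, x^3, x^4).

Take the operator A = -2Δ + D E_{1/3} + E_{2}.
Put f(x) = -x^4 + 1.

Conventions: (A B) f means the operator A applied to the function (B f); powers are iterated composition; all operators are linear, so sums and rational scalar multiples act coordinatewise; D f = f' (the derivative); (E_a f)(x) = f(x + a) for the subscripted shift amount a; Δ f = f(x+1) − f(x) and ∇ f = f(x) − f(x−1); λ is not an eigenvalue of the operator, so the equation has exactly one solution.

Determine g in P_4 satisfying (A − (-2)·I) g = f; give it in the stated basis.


write g with unknown coordinates in the stated basis and equate coefficients in (A − (-2)·I) g = f
solving from the highest basis element down gives g = -(1/3)x^4 + (4/9)x^3 + (4/3)x^2 + (20/27)x - 113/243
check: A g = -(1/3)x^4 - (8/9)x^3 - (8/3)x^2 - (40/27)x + 469/243
so A g − (-2)·g = -x^4 + 1 = f ✓

the image equals g(x) = -(1/3)x^4 + (4/9)x^3 + (4/3)x^2 + (20/27)x - 113/243


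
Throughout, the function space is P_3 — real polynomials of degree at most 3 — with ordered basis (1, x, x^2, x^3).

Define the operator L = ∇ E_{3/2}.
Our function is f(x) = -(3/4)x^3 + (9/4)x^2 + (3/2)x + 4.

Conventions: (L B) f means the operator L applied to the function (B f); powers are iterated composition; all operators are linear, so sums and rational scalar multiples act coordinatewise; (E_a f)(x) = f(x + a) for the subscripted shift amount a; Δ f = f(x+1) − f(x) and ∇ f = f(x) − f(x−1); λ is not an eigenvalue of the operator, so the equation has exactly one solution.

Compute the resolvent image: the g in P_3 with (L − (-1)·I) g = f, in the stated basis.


g(x) = -(3/4)x^3 + (9/2)x^2 - 3x + 7/16

write g with unknown coordinates in the stated basis and equate coefficients in (L − (-1)·I) g = f
solving from the highest basis element down gives g = -(3/4)x^3 + (9/2)x^2 - 3x + 7/16
check: L g = -(9/4)x^2 + (9/2)x + 57/16
so L g − (-1)·g = -(3/4)x^3 + (9/4)x^2 + (3/2)x + 4 = f ✓


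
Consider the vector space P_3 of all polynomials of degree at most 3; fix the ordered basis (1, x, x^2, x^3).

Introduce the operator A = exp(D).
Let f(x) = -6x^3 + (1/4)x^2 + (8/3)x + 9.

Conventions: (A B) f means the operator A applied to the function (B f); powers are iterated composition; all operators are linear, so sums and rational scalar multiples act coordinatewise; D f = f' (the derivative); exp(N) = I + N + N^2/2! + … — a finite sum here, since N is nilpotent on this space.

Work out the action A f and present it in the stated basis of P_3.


order-1 term: -18x^2 + (1/2)x + 8/3
order-2 term: -18x + 1/4
order-3 term: -6
the series for exp(D) f terminates at order 3
exp(D) f = -6x^3 - (71/4)x^2 - (89/6)x + 71/12

the result is g(x) = -6x^3 - (71/4)x^2 - (89/6)x + 71/12
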